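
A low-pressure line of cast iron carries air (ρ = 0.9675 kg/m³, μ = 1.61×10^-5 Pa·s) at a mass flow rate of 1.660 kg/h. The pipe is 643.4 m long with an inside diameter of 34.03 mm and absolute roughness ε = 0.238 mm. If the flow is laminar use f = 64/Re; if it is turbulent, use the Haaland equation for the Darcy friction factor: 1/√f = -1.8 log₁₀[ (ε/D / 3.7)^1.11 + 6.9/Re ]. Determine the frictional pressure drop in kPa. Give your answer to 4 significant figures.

ṁ = 1.660 kg/h = 1.660/3600 = 0.0004611 kg/s.
A = πD²/4 = π(0.03403)²/4 = 0.0009095 m²; mean velocity V = ṁ/(ρA) = 0.0004611/(0.9675 · 0.0009095) = 0.524 m/s.
Reynolds number Re = ρVD/μ = 0.9675 · 0.524 · 0.03403 / 1.61e-05 = 1072.
Re < 2300 → laminar flow, so f = 64/Re = 64/1072 = 0.05972 (the turbulent correlation is not needed).
Darcy-Weisbach: ΔP = f(L/D)(ρV²/2) = 0.05972·(643.4/0.03403)·(0.9675·0.524²/2) = 0.05972·1.891e+04·0.1328 = 150 Pa.
ΔP = 150 Pa = 0.1500 kPa.

ΔP ≈ 0.1500 kPa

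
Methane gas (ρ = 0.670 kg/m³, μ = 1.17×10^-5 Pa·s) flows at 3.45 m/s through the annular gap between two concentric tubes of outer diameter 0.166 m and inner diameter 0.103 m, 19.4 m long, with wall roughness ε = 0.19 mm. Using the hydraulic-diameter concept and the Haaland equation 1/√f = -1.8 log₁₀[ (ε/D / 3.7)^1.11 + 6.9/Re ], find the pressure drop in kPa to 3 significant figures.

ΔP ≈ 0.0412 kPa

Hydraulic diameter D_h = 4A/P = D_o - D_i = 0.166 - 0.103 = 0.063 m.
Re = ρVD_h/μ = 0.67·3.45·0.063/1.17e-05 = 1.245e+04.
ε/D_h = 0.00019/0.063 = 0.00302; Haaland gives 1/√f = -1.8 log₁₀[0.000373+0.000554] = 5.459, so f = 0.03355.
ΔP = f(L/D_h)(ρV²/2) = 0.03355·19.4/0.063·3.987 = 41.2 Pa.
ΔP = 0.0412 kPa.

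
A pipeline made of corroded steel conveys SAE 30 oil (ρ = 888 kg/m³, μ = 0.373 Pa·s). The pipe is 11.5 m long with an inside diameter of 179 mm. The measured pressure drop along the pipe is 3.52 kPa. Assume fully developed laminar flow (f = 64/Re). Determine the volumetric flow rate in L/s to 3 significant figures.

For laminar flow, f = 64/Re with Re = ρVD/μ, so Darcy-Weisbach reduces to ΔP = 32μLV/D². Solving for V: V = ΔP·D²/(32μL) = 3520·(0.179)²/(32·0.373·11.5) = 0.8217 m/s.
Check: Re = ρVD/μ = 888·0.8217·0.179/0.373 = 350.1 < 2300, so the laminar assumption holds.
Q = V·A = 0.8217·(π/4·0.179²) = 0.02068 m³/s = 20.7 L/s.

Q ≈ 20.7 L/s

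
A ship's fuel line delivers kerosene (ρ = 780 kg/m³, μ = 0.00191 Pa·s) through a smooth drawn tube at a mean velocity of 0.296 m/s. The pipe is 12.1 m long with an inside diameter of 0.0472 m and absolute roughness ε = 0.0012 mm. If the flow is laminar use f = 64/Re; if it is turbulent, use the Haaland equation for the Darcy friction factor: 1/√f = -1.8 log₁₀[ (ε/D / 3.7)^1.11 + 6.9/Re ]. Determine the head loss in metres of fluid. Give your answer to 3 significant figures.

h_f ≈ 0.0415 m

Reynolds number Re = ρVD/μ = 780 · 0.296 · 0.0472 / 0.00191 = 5706.
Re > 4000 → turbulent. Relative roughness ε/D = 1.2e-06/0.0472 = 2.54e-05. Haaland: 1/√f = -1.8 log₁₀[(2.54e-05/3.7)^1.11 + 6.9/5706] = -1.8 log₁₀[1.86e-06 + 0.00121] = 5.25, so f = 0.03628.
Darcy-Weisbach: ΔP = f(L/D)(ρV²/2) = 0.03628·(12.1/0.0472)·(780·0.296²/2) = 0.03628·256.4·34.17 = 317.8 Pa.
Head loss h_f = ΔP/(ρg) = 317.8/(780·9.81) = 0.0415 m.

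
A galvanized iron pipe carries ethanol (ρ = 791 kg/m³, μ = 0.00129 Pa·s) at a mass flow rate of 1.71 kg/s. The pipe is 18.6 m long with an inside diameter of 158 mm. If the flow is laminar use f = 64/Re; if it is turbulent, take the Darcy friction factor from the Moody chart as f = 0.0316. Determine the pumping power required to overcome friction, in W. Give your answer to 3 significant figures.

A = πD²/4 = π(0.158)²/4 = 0.01961 m²; mean velocity V = ṁ/(ρA) = 1.71/(791 · 0.01961) = 0.1103 m/s.
Reynolds number Re = ρVD/μ = 791 · 0.1103 · 0.158 / 0.00129 = 1.068e+04.
Re > 4000 → turbulent; use the Moody-chart value f = 0.0316.
Darcy-Weisbach: ΔP = f(L/D)(ρV²/2) = 0.0316·(18.6/0.158)·(791·0.1103²/2) = 0.0316·117.7·4.808 = 17.89 Pa.
Q = ṁ/ρ = 1.71/791 = 0.002162 m³/s.
Pumping power P = QΔP = 0.002162·17.89 = 0.03867 W = 0.0387 W.

P ≈ 0.0387 W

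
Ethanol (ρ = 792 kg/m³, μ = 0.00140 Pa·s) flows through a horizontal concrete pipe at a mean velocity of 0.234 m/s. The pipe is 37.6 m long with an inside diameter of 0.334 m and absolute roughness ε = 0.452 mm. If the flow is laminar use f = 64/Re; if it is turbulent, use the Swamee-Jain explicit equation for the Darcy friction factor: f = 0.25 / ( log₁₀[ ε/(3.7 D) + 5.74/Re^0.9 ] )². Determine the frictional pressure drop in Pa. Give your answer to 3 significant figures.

ΔP ≈ 62.4 Pa

Reynolds number Re = ρVD/μ = 792 · 0.234 · 0.334 / 0.0014 = 4.421e+04.
Re > 4000 → turbulent. Relative roughness ε/D = 0.000452/0.334 = 0.00135. Swamee-Jain: f = 0.25/(log₁₀[0.00135/3.7 + 5.74/4.421e+04^0.9])² = 0.25/(log₁₀[0.000366 + 0.000378])² = 0.25/(-3.128)² = 0.02555.
Darcy-Weisbach: ΔP = f(L/D)(ρV²/2) = 0.02555·(37.6/0.334)·(792·0.234²/2) = 0.02555·112.6·21.68 = 62.36 Pa.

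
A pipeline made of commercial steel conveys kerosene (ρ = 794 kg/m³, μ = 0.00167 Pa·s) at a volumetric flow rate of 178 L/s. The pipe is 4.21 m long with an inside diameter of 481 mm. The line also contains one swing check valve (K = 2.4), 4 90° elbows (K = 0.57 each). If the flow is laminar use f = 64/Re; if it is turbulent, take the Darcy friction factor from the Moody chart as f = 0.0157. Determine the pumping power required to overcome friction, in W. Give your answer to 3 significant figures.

P ≈ 327 W

Q = 178 L/s = 178/1000 = 0.178 m³/s.
Cross-sectional area A = πD²/4 = π(0.481)²/4 = 0.1817 m²; mean velocity V = Q/A = 0.178/0.1817 = 0.9796 m/s.
Reynolds number Re = ρVD/μ = 794 · 0.9796 · 0.481 / 0.00167 = 2.24e+05.
Re > 4000 → turbulent; use the Moody-chart value f = 0.0157.
Total minor-loss coefficient ΣK = 1·2.4 + 4·0.57 = 4.68.
ΔP = [f·L/D + ΣK]·(ρV²/2) = [0.0157·4.21/0.481 + 4.68]·(794·0.9796²/2) = [0.1374 + 4.68]·381 = 1835 Pa.
Pumping power P = QΔP = 0.178·1835 = 326.7 W = 327 W.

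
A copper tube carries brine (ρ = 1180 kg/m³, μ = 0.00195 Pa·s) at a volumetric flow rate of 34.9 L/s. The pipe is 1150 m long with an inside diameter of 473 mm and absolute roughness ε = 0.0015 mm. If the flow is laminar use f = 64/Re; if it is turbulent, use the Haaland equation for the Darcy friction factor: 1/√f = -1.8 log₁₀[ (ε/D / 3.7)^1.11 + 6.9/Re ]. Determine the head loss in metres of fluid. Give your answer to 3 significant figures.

Q = 34.9 L/s = 34.9/1000 = 0.0349 m³/s.
Cross-sectional area A = πD²/4 = π(0.473)²/4 = 0.1757 m²; mean velocity V = Q/A = 0.0349/0.1757 = 0.1986 m/s.
Reynolds number Re = ρVD/μ = 1180 · 0.1986 · 0.473 / 0.00195 = 5.685e+04.
Re > 4000 → turbulent. Relative roughness ε/D = 1.5e-06/0.473 = 3.17e-06. Haaland: 1/√f = -1.8 log₁₀[(3.17e-06/3.7)^1.11 + 6.9/5.685e+04] = -1.8 log₁₀[1.84e-07 + 0.000121] = 7.047, so f = 0.02013.
Darcy-Weisbach: ΔP = f(L/D)(ρV²/2) = 0.02013·(1150/0.473)·(1180·0.1986²/2) = 0.02013·2431·23.27 = 1139 Pa.
Head loss h_f = ΔP/(ρg) = 1139/(1180·9.81) = 0.0984 m.

h_f ≈ 0.0984 m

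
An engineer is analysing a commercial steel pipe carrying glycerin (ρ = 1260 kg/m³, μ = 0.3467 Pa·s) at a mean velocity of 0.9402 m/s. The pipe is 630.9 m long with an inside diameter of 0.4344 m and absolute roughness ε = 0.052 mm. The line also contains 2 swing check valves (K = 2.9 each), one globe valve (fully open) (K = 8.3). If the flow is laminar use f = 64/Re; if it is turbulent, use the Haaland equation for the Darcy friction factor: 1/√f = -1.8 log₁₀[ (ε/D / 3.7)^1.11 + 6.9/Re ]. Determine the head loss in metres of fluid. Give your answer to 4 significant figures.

Reynolds number Re = ρVD/μ = 1260 · 0.9402 · 0.4344 / 0.347 = 1484.
Re < 2300 → laminar flow, so f = 64/Re = 64/1484 = 0.04312 (the turbulent correlation is not needed).
Total minor-loss coefficient ΣK = 2·2.9 + 1·8.3 = 14.1.
ΔP = [f·L/D + ΣK]·(ρV²/2) = [0.04312·630.9/0.4344 + 14.1]·(1260·0.9402²/2) = [62.62 + 14.1]·556.9 = 4.273e+04 Pa.
Head loss h_f = ΔP/(ρg) = 4.273e+04/(1260·9.81) = 3.457 m.

h_f ≈ 3.457 m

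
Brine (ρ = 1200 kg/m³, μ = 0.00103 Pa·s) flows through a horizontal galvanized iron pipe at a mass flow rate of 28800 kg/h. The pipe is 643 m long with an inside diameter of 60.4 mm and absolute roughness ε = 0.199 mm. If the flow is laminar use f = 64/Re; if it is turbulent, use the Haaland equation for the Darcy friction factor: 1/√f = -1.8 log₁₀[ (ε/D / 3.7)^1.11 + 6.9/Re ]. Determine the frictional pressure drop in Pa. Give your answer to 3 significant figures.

ṁ = 28800 kg/h = 28800/3600 = 8 kg/s.
A = πD²/4 = π(0.0604)²/4 = 0.002865 m²; mean velocity V = ṁ/(ρA) = 8/(1200 · 0.002865) = 2.327 m/s.
Reynolds number Re = ρVD/μ = 1200 · 2.327 · 0.0604 / 0.00103 = 1.637e+05.
Re > 4000 → turbulent. Relative roughness ε/D = 0.000199/0.0604 = 0.00329. Haaland: 1/√f = -1.8 log₁₀[(0.00329/3.7)^1.11 + 6.9/1.637e+05] = -1.8 log₁₀[0.000411 + 4.21e-05] = 6.018, so f = 0.02761.
Darcy-Weisbach: ΔP = f(L/D)(ρV²/2) = 0.02761·(643/0.0604)·(1200·2.327²/2) = 0.02761·1.065e+04·3248 = 9.547e+05 Pa.

ΔP ≈ 955000 Pa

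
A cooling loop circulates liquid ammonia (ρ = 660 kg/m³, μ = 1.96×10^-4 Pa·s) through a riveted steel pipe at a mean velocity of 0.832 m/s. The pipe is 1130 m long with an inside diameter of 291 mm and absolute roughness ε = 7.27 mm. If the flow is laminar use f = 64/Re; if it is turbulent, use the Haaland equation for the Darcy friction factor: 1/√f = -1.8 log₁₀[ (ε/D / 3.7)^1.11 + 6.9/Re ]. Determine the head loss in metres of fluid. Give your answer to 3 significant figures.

h_f ≈ 7.29 m

Reynolds number Re = ρVD/μ = 660 · 0.832 · 0.291 / 0.000196 = 8.153e+05.
Re > 4000 → turbulent. Relative roughness ε/D = 0.00727/0.291 = 0.025. Haaland: 1/√f = -1.8 log₁₀[(0.025/3.7)^1.11 + 6.9/8.153e+05] = -1.8 log₁₀[0.0039 + 8.46e-06] = 4.335, so f = 0.05321.
Darcy-Weisbach: ΔP = f(L/D)(ρV²/2) = 0.05321·(1130/0.291)·(660·0.832²/2) = 0.05321·3883·228.4 = 4.72e+04 Pa.
Head loss h_f = ΔP/(ρg) = 4.72e+04/(660·9.81) = 7.29 m.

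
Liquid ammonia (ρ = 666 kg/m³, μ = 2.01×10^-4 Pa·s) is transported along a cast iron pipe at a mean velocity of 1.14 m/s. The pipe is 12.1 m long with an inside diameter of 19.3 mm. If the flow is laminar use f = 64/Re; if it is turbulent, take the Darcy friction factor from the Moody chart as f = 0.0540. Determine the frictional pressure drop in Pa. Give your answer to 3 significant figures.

Reynolds number Re = ρVD/μ = 666 · 1.14 · 0.0193 / 0.000201 = 7.29e+04.
Re > 4000 → turbulent; use the Moody-chart value f = 0.0540.
Darcy-Weisbach: ΔP = f(L/D)(ρV²/2) = 0.054·(12.1/0.0193)·(666·1.14²/2) = 0.054·626.9·432.8 = 1.465e+04 Pa.

ΔP ≈ 14700 Pa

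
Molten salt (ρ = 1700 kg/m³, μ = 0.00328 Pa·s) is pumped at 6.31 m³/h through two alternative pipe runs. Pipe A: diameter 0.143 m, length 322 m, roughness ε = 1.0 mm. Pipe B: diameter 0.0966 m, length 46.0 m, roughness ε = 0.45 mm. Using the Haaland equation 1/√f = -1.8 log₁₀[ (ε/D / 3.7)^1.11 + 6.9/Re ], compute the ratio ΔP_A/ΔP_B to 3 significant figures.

ΔP_A/ΔP_B ≈ 1.12

Pipe A: V = Q/A = 0.001753/0.01606 = 0.1091 m/s; Re = 8089; ε/D = 0.00699; Haaland → f = 0.04098; ΔP_A = f(L/D)(ρV²/2) = 934.1 Pa.
Pipe B: V = Q/A = 0.001753/0.007329 = 0.2392 m/s; Re = 1.197e+04; ε/D = 0.00466; Haaland → f = 0.036; ΔP_B = f(L/D)(ρV²/2) = 833.4 Pa.
ΔP_A/ΔP_B = 934.1/833.4 = 1.12.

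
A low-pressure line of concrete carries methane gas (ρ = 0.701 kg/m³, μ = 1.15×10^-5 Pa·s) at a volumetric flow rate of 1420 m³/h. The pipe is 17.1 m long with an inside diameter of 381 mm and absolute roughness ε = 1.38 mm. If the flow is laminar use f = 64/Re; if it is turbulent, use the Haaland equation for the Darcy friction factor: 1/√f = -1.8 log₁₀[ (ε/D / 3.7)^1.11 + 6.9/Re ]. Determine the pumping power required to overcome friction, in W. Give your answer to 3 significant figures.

Q = 1420 m³/h = 1420/3600 = 0.3944 m³/s.
Cross-sectional area A = πD²/4 = π(0.381)²/4 = 0.114 m²; mean velocity V = Q/A = 0.3944/0.114 = 3.46 m/s.
Reynolds number Re = ρVD/μ = 0.701 · 3.46 · 0.381 / 1.15e-05 = 8.035e+04.
Re > 4000 → turbulent. Relative roughness ε/D = 0.00138/0.381 = 0.00362. Haaland: 1/√f = -1.8 log₁₀[(0.00362/3.7)^1.11 + 6.9/8.035e+04] = -1.8 log₁₀[0.000457 + 8.59e-05] = 5.878, so f = 0.02894.
Darcy-Weisbach: ΔP = f(L/D)(ρV²/2) = 0.02894·(17.1/0.381)·(0.701·3.46²/2) = 0.02894·44.88·4.195 = 5.45 Pa.
Pumping power P = QΔP = 0.3944·5.45 = 2.150 W = 2.15 W.

P ≈ 2.15 W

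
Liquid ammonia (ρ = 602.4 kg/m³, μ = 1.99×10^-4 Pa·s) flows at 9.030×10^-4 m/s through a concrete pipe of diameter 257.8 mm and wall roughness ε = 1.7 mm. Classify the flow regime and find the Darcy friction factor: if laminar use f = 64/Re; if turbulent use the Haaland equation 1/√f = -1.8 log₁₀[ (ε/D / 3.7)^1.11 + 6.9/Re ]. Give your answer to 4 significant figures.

Re = ρVD/μ = 602.4·0.000903·0.2578/0.000199 = 704.7.
Re < 2300 → laminar, so f = 64/Re = 0.09082 (roughness is irrelevant in laminar flow).

f ≈ 0.09082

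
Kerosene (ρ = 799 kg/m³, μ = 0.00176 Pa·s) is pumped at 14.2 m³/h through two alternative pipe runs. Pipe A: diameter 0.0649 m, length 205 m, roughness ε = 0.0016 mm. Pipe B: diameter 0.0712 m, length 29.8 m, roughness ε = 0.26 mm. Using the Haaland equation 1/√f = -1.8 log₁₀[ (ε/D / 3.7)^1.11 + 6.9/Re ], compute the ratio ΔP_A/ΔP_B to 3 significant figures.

Pipe A: V = Q/A = 0.003944/0.003308 = 1.192 m/s; Re = 3.513e+04; ε/D = 2.47e-05; Haaland → f = 0.02251; ΔP_A = f(L/D)(ρV²/2) = 4.038e+04 Pa.
Pipe B: V = Q/A = 0.003944/0.003982 = 0.9907 m/s; Re = 3.202e+04; ε/D = 0.00365; Haaland → f = 0.03072; ΔP_B = f(L/D)(ρV²/2) = 5041 Pa.
ΔP_A/ΔP_B = 4.038e+04/5041 = 8.01.

ΔP_A/ΔP_B ≈ 8.01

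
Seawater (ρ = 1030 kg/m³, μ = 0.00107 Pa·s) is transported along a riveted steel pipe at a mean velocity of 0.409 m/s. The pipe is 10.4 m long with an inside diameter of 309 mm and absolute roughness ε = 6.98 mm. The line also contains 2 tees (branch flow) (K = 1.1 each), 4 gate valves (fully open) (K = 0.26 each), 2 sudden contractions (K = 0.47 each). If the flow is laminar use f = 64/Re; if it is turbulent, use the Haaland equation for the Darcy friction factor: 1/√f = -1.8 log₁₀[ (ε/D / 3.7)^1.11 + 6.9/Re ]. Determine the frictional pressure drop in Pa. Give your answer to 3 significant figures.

ΔP ≈ 509 Pa

Reynolds number Re = ρVD/μ = 1030 · 0.409 · 0.309 / 0.00107 = 1.217e+05.
Re > 4000 → turbulent. Relative roughness ε/D = 0.00698/0.309 = 0.0226. Haaland: 1/√f = -1.8 log₁₀[(0.0226/3.7)^1.11 + 6.9/1.217e+05] = -1.8 log₁₀[0.00348 + 5.67e-05] = 4.412, so f = 0.05138.
Total minor-loss coefficient ΣK = 2·1.1 + 4·0.26 + 2·0.47 = 4.18.
ΔP = [f·L/D + ΣK]·(ρV²/2) = [0.05138·10.4/0.309 + 4.18]·(1030·0.409²/2) = [1.729 + 4.18]·86.15 = 509.1 Pa.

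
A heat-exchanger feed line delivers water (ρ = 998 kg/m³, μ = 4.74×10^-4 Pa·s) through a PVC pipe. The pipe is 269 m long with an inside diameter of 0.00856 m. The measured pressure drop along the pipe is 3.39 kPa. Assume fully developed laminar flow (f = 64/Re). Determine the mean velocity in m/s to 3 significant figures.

For laminar flow, f = 64/Re with Re = ρVD/μ, so Darcy-Weisbach reduces to ΔP = 32μLV/D². Solving for V: V = ΔP·D²/(32μL) = 3390·(0.00856)²/(32·0.000474·269) = 0.06088 m/s.
Check: Re = ρVD/μ = 998·0.06088·0.00856/0.000474 = 1097 < 2300, so the laminar assumption holds.

V ≈ 0.0609 m/s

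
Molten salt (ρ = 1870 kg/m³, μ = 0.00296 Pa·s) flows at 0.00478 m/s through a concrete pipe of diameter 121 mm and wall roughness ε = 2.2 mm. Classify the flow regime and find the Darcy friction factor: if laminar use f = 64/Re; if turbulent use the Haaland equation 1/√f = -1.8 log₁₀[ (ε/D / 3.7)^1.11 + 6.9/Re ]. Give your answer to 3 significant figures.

f ≈ 0.175

Re = ρVD/μ = 1870·0.00478·0.121/0.00296 = 365.4.
Re < 2300 → laminar, so f = 64/Re = 0.1752 (roughness is irrelevant in laminar flow).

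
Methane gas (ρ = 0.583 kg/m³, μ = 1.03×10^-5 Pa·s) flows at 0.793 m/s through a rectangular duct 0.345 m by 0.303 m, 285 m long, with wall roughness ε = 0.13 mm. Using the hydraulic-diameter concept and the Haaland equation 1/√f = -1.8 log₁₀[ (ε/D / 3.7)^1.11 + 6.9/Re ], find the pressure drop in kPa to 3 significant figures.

ΔP ≈ 0.00463 kPa

Hydraulic diameter D_h = 4A/P = 4·(0.345·0.303)/(2·(0.345+0.303)) = 0.4181/1.296 = 0.3226 m.
Re = ρVD_h/μ = 0.583·0.793·0.3226/1.03e-05 = 1.448e+04.
ε/D_h = 0.00013/0.3226 = 0.000403; Haaland gives 1/√f = -1.8 log₁₀[3.99e-05+0.000476] = 5.917, so f = 0.02857.
ΔP = f(L/D_h)(ρV²/2) = 0.02857·285/0.3226·0.1833 = 4.626 Pa.
ΔP = 0.00463 kPa.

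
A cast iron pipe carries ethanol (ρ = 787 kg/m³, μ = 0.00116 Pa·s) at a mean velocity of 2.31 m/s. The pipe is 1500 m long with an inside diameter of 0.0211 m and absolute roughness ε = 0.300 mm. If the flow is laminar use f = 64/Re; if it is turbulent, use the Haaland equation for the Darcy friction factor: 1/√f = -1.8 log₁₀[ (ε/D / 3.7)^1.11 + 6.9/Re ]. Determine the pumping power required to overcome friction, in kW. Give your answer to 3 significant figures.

P ≈ 5.34 kW

Reynolds number Re = ρVD/μ = 787 · 2.31 · 0.0211 / 0.00116 = 3.307e+04.
Re > 4000 → turbulent. Relative roughness ε/D = 0.0003/0.0211 = 0.0142. Haaland: 1/√f = -1.8 log₁₀[(0.0142/3.7)^1.11 + 6.9/3.307e+04] = -1.8 log₁₀[0.00208 + 0.000209] = 4.751, so f = 0.0443.
Darcy-Weisbach: ΔP = f(L/D)(ρV²/2) = 0.0443·(1500/0.0211)·(787·2.31²/2) = 0.0443·7.109e+04·2100 = 6.612e+06 Pa.
Q = V·A = 2.31·0.0003497 = 0.0008077 m³/s.
Pumping power P = QΔP = 0.0008077·6.612e+06 = 5341 W = 5.34 kW.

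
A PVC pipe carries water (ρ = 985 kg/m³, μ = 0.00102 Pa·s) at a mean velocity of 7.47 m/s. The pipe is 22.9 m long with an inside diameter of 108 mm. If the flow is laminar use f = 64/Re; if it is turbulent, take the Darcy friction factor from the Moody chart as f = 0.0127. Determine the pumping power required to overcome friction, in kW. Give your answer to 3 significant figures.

P ≈ 5.06 kW

Reynolds number Re = ρVD/μ = 985 · 7.47 · 0.108 / 0.00102 = 7.791e+05.
Re > 4000 → turbulent; use the Moody-chart value f = 0.0127.
Darcy-Weisbach: ΔP = f(L/D)(ρV²/2) = 0.0127·(22.9/0.108)·(985·7.47²/2) = 0.0127·212·2.748e+04 = 7.401e+04 Pa.
Q = V·A = 7.47·0.009161 = 0.06843 m³/s.
Pumping power P = QΔP = 0.06843·7.401e+04 = 5064 W = 5.06 kW.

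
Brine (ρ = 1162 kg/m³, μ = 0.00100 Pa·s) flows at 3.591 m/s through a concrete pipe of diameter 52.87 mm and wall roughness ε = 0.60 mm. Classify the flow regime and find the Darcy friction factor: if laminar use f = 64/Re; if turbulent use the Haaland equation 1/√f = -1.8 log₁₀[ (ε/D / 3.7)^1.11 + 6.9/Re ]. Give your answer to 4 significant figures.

f ≈ 0.03990

Re = ρVD/μ = 1162·3.591·0.05287/0.001 = 2.206e+05.
Re > 4000 → turbulent. ε/D = 0.0006/0.05287 = 0.0113; Haaland: 1/√f = -1.8 log₁₀[0.00162 + 3.13e-05] = 5.007, so f = 0.0399.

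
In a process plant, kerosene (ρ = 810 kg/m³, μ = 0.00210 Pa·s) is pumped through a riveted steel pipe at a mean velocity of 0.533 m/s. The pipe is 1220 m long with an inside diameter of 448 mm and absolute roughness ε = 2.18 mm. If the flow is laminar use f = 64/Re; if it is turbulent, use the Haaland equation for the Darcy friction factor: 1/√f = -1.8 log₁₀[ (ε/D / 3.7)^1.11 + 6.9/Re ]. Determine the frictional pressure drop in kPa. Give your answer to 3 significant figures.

Reynolds number Re = ρVD/μ = 810 · 0.533 · 0.448 / 0.0021 = 9.21e+04.
Re > 4000 → turbulent. Relative roughness ε/D = 0.00218/0.448 = 0.00487. Haaland: 1/√f = -1.8 log₁₀[(0.00487/3.7)^1.11 + 6.9/9.21e+04] = -1.8 log₁₀[0.000634 + 7.49e-05] = 5.669, so f = 0.03112.
Darcy-Weisbach: ΔP = f(L/D)(ρV²/2) = 0.03112·(1220/0.448)·(810·0.533²/2) = 0.03112·2723·115.1 = 9750 Pa.
ΔP = 9750 Pa = 9.75 kPa.

ΔP ≈ 9.75 kPa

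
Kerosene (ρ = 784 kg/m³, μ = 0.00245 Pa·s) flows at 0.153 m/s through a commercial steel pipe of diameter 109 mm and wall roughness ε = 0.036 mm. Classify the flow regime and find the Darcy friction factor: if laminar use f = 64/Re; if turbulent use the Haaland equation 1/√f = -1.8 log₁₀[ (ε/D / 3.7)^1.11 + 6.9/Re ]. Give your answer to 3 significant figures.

Re = ρVD/μ = 784·0.153·0.109/0.00245 = 5337.
Re > 4000 → turbulent. ε/D = 3.6e-05/0.109 = 0.00033; Haaland: 1/√f = -1.8 log₁₀[3.2e-05 + 0.00129] = 5.18, so f = 0.03727.

f ≈ 0.0373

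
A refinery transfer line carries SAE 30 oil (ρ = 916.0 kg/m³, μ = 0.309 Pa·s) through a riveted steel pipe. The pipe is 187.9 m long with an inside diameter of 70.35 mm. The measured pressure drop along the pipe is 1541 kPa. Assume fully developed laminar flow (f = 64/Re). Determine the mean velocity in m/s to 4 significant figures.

For laminar flow, f = 64/Re with Re = ρVD/μ, so Darcy-Weisbach reduces to ΔP = 32μLV/D². Solving for V: V = ΔP·D²/(32μL) = 1.541e+06·(0.07035)²/(32·0.309·187.9) = 4.105 m/s.
Check: Re = ρVD/μ = 916·4.105·0.07035/0.309 = 856 < 2300, so the laminar assumption holds.

V ≈ 4.105 m/s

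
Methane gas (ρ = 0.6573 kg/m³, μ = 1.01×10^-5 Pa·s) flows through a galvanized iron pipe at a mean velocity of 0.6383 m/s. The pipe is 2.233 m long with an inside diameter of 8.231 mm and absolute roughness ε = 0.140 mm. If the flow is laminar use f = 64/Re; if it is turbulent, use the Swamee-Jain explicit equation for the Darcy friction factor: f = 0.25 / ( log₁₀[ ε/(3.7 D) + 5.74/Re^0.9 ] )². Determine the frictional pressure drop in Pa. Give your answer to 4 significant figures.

ΔP ≈ 6.800 Pa

Reynolds number Re = ρVD/μ = 0.6573 · 0.6383 · 0.008231 / 1.01e-05 = 341.9.
Re < 2300 → laminar flow, so f = 64/Re = 64/341.9 = 0.1872 (the turbulent correlation is not needed).
Darcy-Weisbach: ΔP = f(L/D)(ρV²/2) = 0.1872·(2.233/0.008231)·(0.6573·0.6383²/2) = 0.1872·271.3·0.1339 = 6.8 Pa.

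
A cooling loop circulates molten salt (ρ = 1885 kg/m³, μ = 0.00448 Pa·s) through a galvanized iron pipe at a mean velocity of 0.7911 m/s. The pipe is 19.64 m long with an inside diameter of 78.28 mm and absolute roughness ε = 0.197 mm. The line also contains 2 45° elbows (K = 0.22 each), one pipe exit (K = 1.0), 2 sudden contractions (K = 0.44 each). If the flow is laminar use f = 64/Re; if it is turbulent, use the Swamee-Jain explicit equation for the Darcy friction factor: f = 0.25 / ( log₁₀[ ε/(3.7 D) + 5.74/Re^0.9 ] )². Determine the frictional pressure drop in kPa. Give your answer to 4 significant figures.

Reynolds number Re = ρVD/μ = 1885 · 0.7911 · 0.07828 / 0.00448 = 2.606e+04.
Re > 4000 → turbulent. Relative roughness ε/D = 0.000197/0.07828 = 0.00252. Swamee-Jain: f = 0.25/(log₁₀[0.00252/3.7 + 5.74/2.606e+04^0.9])² = 0.25/(log₁₀[0.00068 + 0.000609])² = 0.25/(-2.89)² = 0.02994.
Total minor-loss coefficient ΣK = 2·0.22 + 1·1 + 2·0.44 = 2.32.
ΔP = [f·L/D + ΣK]·(ρV²/2) = [0.02994·19.64/0.07828 + 2.32]·(1885·0.7911²/2) = [7.511 + 2.32]·589.9 = 5799 Pa.
ΔP = 5799 Pa = 5.799 kPa.

ΔP ≈ 5.799 kPa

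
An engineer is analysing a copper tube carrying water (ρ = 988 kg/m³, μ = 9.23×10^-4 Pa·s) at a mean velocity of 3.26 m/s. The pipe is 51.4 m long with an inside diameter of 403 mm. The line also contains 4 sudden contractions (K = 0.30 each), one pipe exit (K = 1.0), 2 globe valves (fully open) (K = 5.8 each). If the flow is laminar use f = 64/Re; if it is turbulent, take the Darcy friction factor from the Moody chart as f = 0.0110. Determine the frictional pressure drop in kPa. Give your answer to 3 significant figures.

Reynolds number Re = ρVD/μ = 988 · 3.26 · 0.403 / 0.000923 = 1.406e+06.
Re > 4000 → turbulent; use the Moody-chart value f = 0.0110.
Total minor-loss coefficient ΣK = 4·0.3 + 1·1 + 2·5.8 = 13.8.
ΔP = [f·L/D + ΣK]·(ρV²/2) = [0.011·51.4/0.403 + 13.8]·(988·3.26²/2) = [1.403 + 13.8]·5250 = 7.982e+04 Pa.
ΔP = 7.982e+04 Pa = 79.8 kPa.

ΔP ≈ 79.8 kPa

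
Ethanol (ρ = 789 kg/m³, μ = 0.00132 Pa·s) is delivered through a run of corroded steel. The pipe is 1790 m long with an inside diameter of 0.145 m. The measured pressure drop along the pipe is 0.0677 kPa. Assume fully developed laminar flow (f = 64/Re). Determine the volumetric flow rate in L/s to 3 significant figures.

Q ≈ 0.311 L/s

For laminar flow, f = 64/Re with Re = ρVD/μ, so Darcy-Weisbach reduces to ΔP = 32μLV/D². Solving for V: V = ΔP·D²/(32μL) = 67.7·(0.145)²/(32·0.00132·1790) = 0.01883 m/s.
Check: Re = ρVD/μ = 789·0.01883·0.145/0.00132 = 1632 < 2300, so the laminar assumption holds.
Q = V·A = 0.01883·(π/4·0.145²) = 0.0003109 m³/s = 0.311 L/s.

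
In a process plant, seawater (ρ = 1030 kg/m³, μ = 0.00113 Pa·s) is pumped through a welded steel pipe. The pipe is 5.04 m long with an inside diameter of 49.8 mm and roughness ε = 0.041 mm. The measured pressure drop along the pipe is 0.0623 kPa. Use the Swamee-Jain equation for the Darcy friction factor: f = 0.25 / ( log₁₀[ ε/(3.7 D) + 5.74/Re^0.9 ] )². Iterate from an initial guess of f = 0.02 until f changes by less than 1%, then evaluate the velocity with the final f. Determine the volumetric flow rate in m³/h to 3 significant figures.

Q ≈ 1.32 m³/h

Rearranging Darcy-Weisbach: V = √(2·ΔP·D/(f·L·ρ)). With ε/D = 4.1e-05/0.0498 = 0.000823, iterate starting from f = 0.02:
  f = 0.02 → V = √(2·62.3·0.0498/(0.02·5.04·1030)) = 0.2445 m/s; Re = ρVD/μ = 1.11e+04; f → 0.03158
  f = 0.03158 → V = 0.1946 m/s; Re = 8832; f → 0.03339
  f = 0.03339 → V = 0.1892 m/s; Re = 8589; f → 0.03362
Converged (Δf/f < 1%). With the final f = 0.03362: V = √(2·62.3·0.0498/(0.03362·5.04·1030)) = 0.1885 m/s.
Q = V·A = 0.1885·(π/4·0.0498²) = 0.0003673 m³/s = 1.32 m³/h.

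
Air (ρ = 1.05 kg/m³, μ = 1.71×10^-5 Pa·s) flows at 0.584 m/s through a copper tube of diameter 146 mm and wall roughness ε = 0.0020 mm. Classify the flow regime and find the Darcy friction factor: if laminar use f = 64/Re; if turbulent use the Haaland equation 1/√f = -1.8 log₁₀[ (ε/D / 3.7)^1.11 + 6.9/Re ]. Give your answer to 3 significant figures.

f ≈ 0.0372

Re = ρVD/μ = 1.05·0.584·0.146/1.71e-05 = 5236.
Re > 4000 → turbulent. ε/D = 2e-06/0.146 = 1.37e-05; Haaland: 1/√f = -1.8 log₁₀[9.35e-07 + 0.00132] = 5.184, so f = 0.03722.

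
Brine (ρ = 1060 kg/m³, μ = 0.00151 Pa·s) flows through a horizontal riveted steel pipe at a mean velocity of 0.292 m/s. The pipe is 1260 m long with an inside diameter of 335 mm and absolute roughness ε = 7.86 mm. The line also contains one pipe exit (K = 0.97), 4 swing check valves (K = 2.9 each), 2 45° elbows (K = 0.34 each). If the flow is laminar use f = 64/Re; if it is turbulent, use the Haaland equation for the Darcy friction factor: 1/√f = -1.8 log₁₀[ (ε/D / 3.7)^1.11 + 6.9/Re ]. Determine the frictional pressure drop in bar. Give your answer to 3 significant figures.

Reynolds number Re = ρVD/μ = 1060 · 0.292 · 0.335 / 0.00151 = 6.867e+04.
Re > 4000 → turbulent. Relative roughness ε/D = 0.00786/0.335 = 0.0235. Haaland: 1/√f = -1.8 log₁₀[(0.0235/3.7)^1.11 + 6.9/6.867e+04] = -1.8 log₁₀[0.00363 + 0.0001] = 4.37, so f = 0.05237.
Total minor-loss coefficient ΣK = 1·0.97 + 4·2.9 + 2·0.34 = 13.2.
ΔP = [f·L/D + ΣK]·(ρV²/2) = [0.05237·1260/0.335 + 13.2]·(1060·0.292²/2) = [197 + 13.2]·45.19 = 9499 Pa.
ΔP = 9499 Pa = 0.0950 bar.

ΔP ≈ 0.0950 bar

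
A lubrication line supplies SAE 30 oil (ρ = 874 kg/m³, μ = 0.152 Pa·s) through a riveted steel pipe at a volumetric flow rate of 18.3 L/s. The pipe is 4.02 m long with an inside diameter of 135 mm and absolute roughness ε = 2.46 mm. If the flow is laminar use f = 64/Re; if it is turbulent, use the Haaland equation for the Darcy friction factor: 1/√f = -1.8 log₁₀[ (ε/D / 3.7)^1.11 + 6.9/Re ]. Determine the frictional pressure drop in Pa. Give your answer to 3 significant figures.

ΔP ≈ 1370 Pa

Q = 18.3 L/s = 18.3/1000 = 0.0183 m³/s.
Cross-sectional area A = πD²/4 = π(0.135)²/4 = 0.01431 m²; mean velocity V = Q/A = 0.0183/0.01431 = 1.278 m/s.
Reynolds number Re = ρVD/μ = 874 · 1.278 · 0.135 / 0.152 = 992.4.
Re < 2300 → laminar flow, so f = 64/Re = 64/992.4 = 0.06449 (the turbulent correlation is not needed).
Darcy-Weisbach: ΔP = f(L/D)(ρV²/2) = 0.06449·(4.02/0.135)·(874·1.278²/2) = 0.06449·29.78·714.3 = 1372 Pa.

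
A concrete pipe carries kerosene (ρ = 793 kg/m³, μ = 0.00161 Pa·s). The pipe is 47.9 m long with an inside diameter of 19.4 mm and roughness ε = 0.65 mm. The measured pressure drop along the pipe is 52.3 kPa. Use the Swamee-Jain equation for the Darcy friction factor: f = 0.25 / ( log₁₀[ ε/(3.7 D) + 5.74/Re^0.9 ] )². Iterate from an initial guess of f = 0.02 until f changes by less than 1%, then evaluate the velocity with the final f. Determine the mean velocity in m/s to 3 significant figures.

V ≈ 0.911 m/s

Rearranging Darcy-Weisbach: V = √(2·ΔP·D/(f·L·ρ)). With ε/D = 0.00065/0.0194 = 0.0335, iterate starting from f = 0.02:
  f = 0.02 → V = √(2·5.23e+04·0.0194/(0.02·47.9·793)) = 1.634 m/s; Re = ρVD/μ = 1.562e+04; f → 0.06256
  f = 0.06256 → V = 0.9241 m/s; Re = 8830; f → 0.06429
  f = 0.06429 → V = 0.9115 m/s; Re = 8710; f → 0.06435
Converged (Δf/f < 1%). With the final f = 0.06435: V = √(2·5.23e+04·0.0194/(0.06435·47.9·793)) = 0.9112 m/s.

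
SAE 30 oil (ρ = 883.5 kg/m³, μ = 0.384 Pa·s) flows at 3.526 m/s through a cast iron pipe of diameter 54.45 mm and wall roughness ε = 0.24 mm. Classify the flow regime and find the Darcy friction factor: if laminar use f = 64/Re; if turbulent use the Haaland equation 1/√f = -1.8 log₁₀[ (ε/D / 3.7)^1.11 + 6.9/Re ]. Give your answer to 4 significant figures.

Re = ρVD/μ = 883.5·3.526·0.05445/0.384 = 441.7.
Re < 2300 → laminar, so f = 64/Re = 0.1449 (roughness is irrelevant in laminar flow).

f ≈ 0.1449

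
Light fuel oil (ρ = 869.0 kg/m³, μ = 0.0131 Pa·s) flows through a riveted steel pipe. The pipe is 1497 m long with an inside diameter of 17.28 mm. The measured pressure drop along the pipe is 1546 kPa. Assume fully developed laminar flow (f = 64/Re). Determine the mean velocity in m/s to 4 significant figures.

V ≈ 0.7356 m/s

For laminar flow, f = 64/Re with Re = ρVD/μ, so Darcy-Weisbach reduces to ΔP = 32μLV/D². Solving for V: V = ΔP·D²/(32μL) = 1.546e+06·(0.01728)²/(32·0.0131·1497) = 0.7356 m/s.
Check: Re = ρVD/μ = 869·0.7356·0.01728/0.0131 = 843.2 < 2300, so the laminar assumption holds.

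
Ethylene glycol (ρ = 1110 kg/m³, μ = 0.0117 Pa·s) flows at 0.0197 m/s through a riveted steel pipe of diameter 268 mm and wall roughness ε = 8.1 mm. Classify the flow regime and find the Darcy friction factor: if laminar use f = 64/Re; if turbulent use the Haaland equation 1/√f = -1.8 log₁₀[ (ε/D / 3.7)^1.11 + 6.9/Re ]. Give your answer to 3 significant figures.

Re = ρVD/μ = 1110·0.0197·0.268/0.0117 = 500.9.
Re < 2300 → laminar, so f = 64/Re = 0.1278 (roughness is irrelevant in laminar flow).

f ≈ 0.128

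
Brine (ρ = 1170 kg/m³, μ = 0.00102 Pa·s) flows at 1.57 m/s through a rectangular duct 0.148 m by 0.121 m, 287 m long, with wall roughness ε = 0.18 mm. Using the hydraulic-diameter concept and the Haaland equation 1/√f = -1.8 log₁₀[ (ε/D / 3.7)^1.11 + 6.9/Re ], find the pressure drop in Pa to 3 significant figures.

Hydraulic diameter D_h = 4A/P = 4·(0.148·0.121)/(2·(0.148+0.121)) = 0.07163/0.538 = 0.1331 m.
Re = ρVD_h/μ = 1170·1.57·0.1331/0.00102 = 2.398e+05.
ε/D_h = 0.00018/0.1331 = 0.00135; Haaland gives 1/√f = -1.8 log₁₀[0.000153+2.88e-05] = 6.733, so f = 0.02206.
ΔP = f(L/D_h)(ρV²/2) = 0.02206·287/0.1331·1442 = 6.857e+04 Pa.

ΔP ≈ 68600 Pa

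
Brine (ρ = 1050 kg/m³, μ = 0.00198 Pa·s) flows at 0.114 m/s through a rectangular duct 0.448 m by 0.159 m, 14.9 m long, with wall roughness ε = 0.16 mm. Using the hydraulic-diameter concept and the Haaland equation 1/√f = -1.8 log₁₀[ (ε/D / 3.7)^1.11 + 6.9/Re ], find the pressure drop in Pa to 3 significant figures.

ΔP ≈ 12.6 Pa

Hydraulic diameter D_h = 4A/P = 4·(0.448·0.159)/(2·(0.448+0.159)) = 0.2849/1.214 = 0.2347 m.
Re = ρVD_h/μ = 1050·0.114·0.2347/0.00198 = 1.419e+04.
ε/D_h = 0.00016/0.2347 = 0.000682; Haaland gives 1/√f = -1.8 log₁₀[7.15e-05+0.000486] = 5.856, so f = 0.02916.
ΔP = f(L/D_h)(ρV²/2) = 0.02916·14.9/0.2347·6.823 = 12.63 Pa.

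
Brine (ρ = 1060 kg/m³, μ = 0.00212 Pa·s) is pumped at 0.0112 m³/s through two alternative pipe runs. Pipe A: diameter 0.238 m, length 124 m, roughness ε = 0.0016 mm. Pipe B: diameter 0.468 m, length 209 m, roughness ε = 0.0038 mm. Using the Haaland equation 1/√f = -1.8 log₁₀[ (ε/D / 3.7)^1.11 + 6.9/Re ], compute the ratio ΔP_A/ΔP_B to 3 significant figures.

ΔP_A/ΔP_B ≈ 14.7

Pipe A: V = Q/A = 0.0112/0.04449 = 0.2518 m/s; Re = 2.996e+04; ε/D = 6.72e-06; Haaland → f = 0.02333; ΔP_A = f(L/D)(ρV²/2) = 408.4 Pa.
Pipe B: V = Q/A = 0.0112/0.172 = 0.06511 m/s; Re = 1.524e+04; ε/D = 8.12e-06; Haaland → f = 0.02761; ΔP_B = f(L/D)(ρV²/2) = 27.7 Pa.
ΔP_A/ΔP_B = 408.4/27.7 = 14.7.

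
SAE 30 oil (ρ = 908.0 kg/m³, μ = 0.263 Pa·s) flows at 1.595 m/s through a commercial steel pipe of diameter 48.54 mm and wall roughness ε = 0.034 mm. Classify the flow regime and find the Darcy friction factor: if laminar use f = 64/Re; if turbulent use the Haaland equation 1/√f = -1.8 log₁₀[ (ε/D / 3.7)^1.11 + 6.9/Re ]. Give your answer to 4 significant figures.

Re = ρVD/μ = 908·1.595·0.04854/0.263 = 267.3.
Re < 2300 → laminar, so f = 64/Re = 0.2394 (roughness is irrelevant in laminar flow).

f ≈ 0.2394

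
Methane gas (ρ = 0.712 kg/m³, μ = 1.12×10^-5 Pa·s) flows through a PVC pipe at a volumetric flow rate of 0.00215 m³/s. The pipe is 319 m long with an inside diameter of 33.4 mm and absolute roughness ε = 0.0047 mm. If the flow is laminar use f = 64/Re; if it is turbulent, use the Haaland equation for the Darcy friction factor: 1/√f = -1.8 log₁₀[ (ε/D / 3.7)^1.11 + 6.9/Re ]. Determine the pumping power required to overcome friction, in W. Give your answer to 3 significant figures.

P ≈ 1.64 W

Cross-sectional area A = πD²/4 = π(0.0334)²/4 = 0.0008762 m²; mean velocity V = Q/A = 0.00215/0.0008762 = 2.454 m/s.
Reynolds number Re = ρVD/μ = 0.712 · 2.454 · 0.0334 / 1.12e-05 = 5210.
Re > 4000 → turbulent. Relative roughness ε/D = 4.7e-06/0.0334 = 0.000141. Haaland: 1/√f = -1.8 log₁₀[(0.000141/3.7)^1.11 + 6.9/5210] = -1.8 log₁₀[1.24e-05 + 0.00132] = 5.173, so f = 0.03737.
Darcy-Weisbach: ΔP = f(L/D)(ρV²/2) = 0.03737·(319/0.0334)·(0.712·2.454²/2) = 0.03737·9551·2.144 = 765.1 Pa.
Pumping power P = QΔP = 0.00215·765.1 = 1.645 W = 1.64 W.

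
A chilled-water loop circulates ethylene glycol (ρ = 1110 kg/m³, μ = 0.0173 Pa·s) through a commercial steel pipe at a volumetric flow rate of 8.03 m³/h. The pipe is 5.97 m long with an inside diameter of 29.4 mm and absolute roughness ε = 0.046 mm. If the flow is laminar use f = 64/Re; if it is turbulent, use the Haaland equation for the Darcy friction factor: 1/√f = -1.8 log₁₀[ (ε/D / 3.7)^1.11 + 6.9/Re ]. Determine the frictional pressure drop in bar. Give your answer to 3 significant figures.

Q = 8.03 m³/h = 8.03/3600 = 0.002231 m³/s.
Cross-sectional area A = πD²/4 = π(0.0294)²/4 = 0.0006789 m²; mean velocity V = Q/A = 0.002231/0.0006789 = 3.286 m/s.
Reynolds number Re = ρVD/μ = 1110 · 3.286 · 0.0294 / 0.0173 = 6198.
Re > 4000 → turbulent. Relative roughness ε/D = 4.6e-05/0.0294 = 0.00156. Haaland: 1/√f = -1.8 log₁₀[(0.00156/3.7)^1.11 + 6.9/6198] = -1.8 log₁₀[0.00018 + 0.00111] = 5.199, so f = 0.037.
Darcy-Weisbach: ΔP = f(L/D)(ρV²/2) = 0.037·(5.97/0.0294)·(1110·3.286²/2) = 0.037·203.1·5992 = 4.501e+04 Pa.
ΔP = 4.501e+04 Pa = 0.450 bar.

ΔP ≈ 0.450 bar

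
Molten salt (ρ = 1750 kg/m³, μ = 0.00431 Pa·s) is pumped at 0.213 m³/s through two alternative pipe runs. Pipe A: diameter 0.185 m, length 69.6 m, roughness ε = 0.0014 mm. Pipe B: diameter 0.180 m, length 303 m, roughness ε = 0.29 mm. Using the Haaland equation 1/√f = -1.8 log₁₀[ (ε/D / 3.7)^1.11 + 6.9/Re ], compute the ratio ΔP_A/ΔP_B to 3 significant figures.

Pipe A: V = Q/A = 0.213/0.02688 = 7.924 m/s; Re = 5.952e+05; ε/D = 7.57e-06; Haaland → f = 0.01276; ΔP_A = f(L/D)(ρV²/2) = 2.638e+05 Pa.
Pipe B: V = Q/A = 0.213/0.02545 = 8.37 m/s; Re = 6.118e+05; ε/D = 0.00161; Haaland → f = 0.02248; ΔP_B = f(L/D)(ρV²/2) = 2.32e+06 Pa.
ΔP_A/ΔP_B = 2.638e+05/2.32e+06 = 0.114.

ΔP_A/ΔP_B ≈ 0.114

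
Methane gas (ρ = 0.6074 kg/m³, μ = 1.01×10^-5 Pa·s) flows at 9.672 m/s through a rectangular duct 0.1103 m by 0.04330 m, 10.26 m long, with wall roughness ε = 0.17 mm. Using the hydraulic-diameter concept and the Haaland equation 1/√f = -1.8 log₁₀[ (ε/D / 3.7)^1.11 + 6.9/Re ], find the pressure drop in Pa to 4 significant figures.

ΔP ≈ 134.5 Pa

Hydraulic diameter D_h = 4A/P = 4·(0.1103·0.0433)/(2·(0.1103+0.0433)) = 0.0191/0.3072 = 0.06219 m.
Re = ρVD_h/μ = 0.6074·9.672·0.06219/1.01e-05 = 3.617e+04.
ε/D_h = 0.00017/0.06219 = 0.00273; Haaland gives 1/√f = -1.8 log₁₀[0.000334+0.000191] = 5.904, so f = 0.02869.
ΔP = f(L/D_h)(ρV²/2) = 0.02869·10.26/0.06219·28.41 = 134.5 Pa.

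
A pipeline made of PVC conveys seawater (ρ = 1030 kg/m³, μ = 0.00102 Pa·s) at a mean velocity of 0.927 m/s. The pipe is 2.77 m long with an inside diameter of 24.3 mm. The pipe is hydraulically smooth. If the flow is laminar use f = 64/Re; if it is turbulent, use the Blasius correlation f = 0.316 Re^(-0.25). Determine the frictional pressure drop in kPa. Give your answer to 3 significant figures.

Reynolds number Re = ρVD/μ = 1030 · 0.927 · 0.0243 / 0.00102 = 2.275e+04.
Re > 4000 → turbulent. Smooth-pipe (Blasius): f = 0.316 Re^(-0.25) = 0.316/(2.275e+04)^0.25 = 0.02573.
Darcy-Weisbach: ΔP = f(L/D)(ρV²/2) = 0.02573·(2.77/0.0243)·(1030·0.927²/2) = 0.02573·114·442.6 = 1298 Pa.
ΔP = 1298 Pa = 1.30 kPa.

ΔP ≈ 1.30 kPa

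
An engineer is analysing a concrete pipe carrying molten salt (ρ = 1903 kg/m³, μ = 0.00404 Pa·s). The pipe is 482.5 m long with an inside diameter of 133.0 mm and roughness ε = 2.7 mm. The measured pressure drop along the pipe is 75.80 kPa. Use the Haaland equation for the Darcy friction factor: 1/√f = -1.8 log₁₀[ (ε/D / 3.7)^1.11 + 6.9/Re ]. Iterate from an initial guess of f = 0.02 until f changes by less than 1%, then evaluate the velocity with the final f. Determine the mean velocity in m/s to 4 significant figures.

V ≈ 0.6633 m/s

Rearranging Darcy-Weisbach: V = √(2·ΔP·D/(f·L·ρ)). With ε/D = 0.0027/0.133 = 0.0203, iterate starting from f = 0.02:
  f = 0.02 → V = √(2·7.58e+04·0.133/(0.02·482.5·1903)) = 1.048 m/s; Re = ρVD/μ = 6.564e+04; f → 0.04959
  f = 0.04959 → V = 0.6655 m/s; Re = 4.169e+04; f → 0.04991
Converged (Δf/f < 1%). With the final f = 0.04991: V = √(2·7.58e+04·0.133/(0.04991·482.5·1903)) = 0.6633 m/s.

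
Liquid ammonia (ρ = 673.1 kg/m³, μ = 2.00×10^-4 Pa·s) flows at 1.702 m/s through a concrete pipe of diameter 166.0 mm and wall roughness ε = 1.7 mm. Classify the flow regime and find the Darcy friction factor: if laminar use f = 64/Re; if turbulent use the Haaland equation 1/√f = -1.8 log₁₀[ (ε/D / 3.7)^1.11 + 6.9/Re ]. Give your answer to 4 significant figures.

f ≈ 0.03835

Re = ρVD/μ = 673.1·1.702·0.166/0.0002 = 9.509e+05.
Re > 4000 → turbulent. ε/D = 0.0017/0.166 = 0.0102; Haaland: 1/√f = -1.8 log₁₀[0.00145 + 7.26e-06] = 5.107, so f = 0.03835.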